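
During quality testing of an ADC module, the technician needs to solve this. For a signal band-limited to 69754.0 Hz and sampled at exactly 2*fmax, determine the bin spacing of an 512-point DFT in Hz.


Step 1 — Nyquist sampling rate:
fs = 2 * fmax = 2 * 69754.0 = 139508.0 Hz

Step 2 — DFT bin spacing:
df = fs / N = 139508.0 / 512 = 272.4766 Hz

272.4766 Hz


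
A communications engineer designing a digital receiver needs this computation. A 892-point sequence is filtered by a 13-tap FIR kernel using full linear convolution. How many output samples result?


Linear convolution output length:
L = N + M - 1
  = 892 + 13 - 1
  = 904 samples

904


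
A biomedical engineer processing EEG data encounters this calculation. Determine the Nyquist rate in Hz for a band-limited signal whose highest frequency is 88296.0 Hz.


The Nyquist rate is twice the maximum frequency component.
fs_min = 2 * fmax
      = 2 * 88296.0
      = 176592.0 Hz

176592.0


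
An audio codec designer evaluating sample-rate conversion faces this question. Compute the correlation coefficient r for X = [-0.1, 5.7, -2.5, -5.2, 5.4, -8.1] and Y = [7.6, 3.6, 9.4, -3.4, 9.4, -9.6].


Pearson correlation coefficient (population):
r = cov(X,Y) / (std(X) * std(Y))
Mean X = -0.8, Mean Y = 2.8333
Cov(X,Y) = 26.01
Std(X) = 5.110773, Std(Y) = 7.106257
r = 0.7162

0.7162


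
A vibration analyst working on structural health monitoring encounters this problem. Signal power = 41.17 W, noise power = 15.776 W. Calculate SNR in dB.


SNR in decibels:
SNR = 10 * log10(Ps / Pn)
    = 10 * log10(41.17 / 15.776)
    = 10 * log10(2.6097)
    = 10 * 0.4166
    = 4.17 dB

4.17 dB


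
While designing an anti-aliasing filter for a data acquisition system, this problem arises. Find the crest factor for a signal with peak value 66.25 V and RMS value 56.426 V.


Crest factor is the ratio of peak to RMS:
CF = V_peak / V_rms
   = 66.25 / 56.426
   = 1.1741

1.1741


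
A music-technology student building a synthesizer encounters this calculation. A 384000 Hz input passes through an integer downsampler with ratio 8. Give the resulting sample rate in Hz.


Decimation reduces the sample rate:
fs_out = fs_in / M
       = 384000 / 8
       = 48000.0 Hz

48000.0 Hz


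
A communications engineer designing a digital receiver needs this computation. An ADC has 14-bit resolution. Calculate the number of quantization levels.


Number of quantization levels = 2^N
= 2^14
= 16384

16384


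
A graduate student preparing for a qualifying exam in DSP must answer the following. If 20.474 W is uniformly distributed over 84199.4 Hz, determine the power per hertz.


Power spectral density:
PSD = P / BW
    = 20.474 / 84199.4
    = 0.00024316 W/Hz

0.00024316 W/Hz


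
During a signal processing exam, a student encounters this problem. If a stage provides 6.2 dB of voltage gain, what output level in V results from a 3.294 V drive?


Output voltage from dB gain:
V_out = V_in * 10^(gain_dB / 20)
      = 3.294 * 10^(6.2 / 20)
      = 3.294 * 2.041738
      = 6.7255 V

6.7255 V


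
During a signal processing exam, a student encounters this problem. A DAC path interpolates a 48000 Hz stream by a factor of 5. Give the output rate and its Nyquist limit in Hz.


Step 1 — output sample rate after interpolation by L:
fs_out = L * fs_in = 5 * 48000 = 240000 Hz

Step 2 — Nyquist frequency of the output stream:
f_Nyq = fs_out / 2 = 240000 / 2 = 120000.0 Hz

fs_out = 240000 Hz; f_Nyquist = 120000.0 Hz


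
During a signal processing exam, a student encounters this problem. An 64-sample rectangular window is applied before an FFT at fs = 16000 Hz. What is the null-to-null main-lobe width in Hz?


Main lobe width for a rectangular window:
Width = 2 * fs / N
      = 2 * 16000 / 64
      = 32000 / 64
      = 500.0 Hz

500.0 Hz


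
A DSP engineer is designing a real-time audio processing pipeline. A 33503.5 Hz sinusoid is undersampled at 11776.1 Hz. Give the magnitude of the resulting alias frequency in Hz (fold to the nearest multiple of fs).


Compute the nearest integer multiple of fs to the signal:
n = round(33503.5 / 11776.1) = 3
f_alias = |33503.5 - 3 * 11776.1|
        = |33503.5 - 35328.3|
        = 1824.8 Hz

1824.8


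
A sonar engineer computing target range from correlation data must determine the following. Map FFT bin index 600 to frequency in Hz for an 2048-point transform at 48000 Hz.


Frequency of DFT bin k:
f_k = k * fs / N
    = 600 * 48000 / 2048
    = 28800000 / 2048
    = 14062.5 Hz

14062.5 Hz


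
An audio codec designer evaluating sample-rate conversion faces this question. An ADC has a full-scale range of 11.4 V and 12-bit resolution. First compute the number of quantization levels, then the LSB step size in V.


Step 1 — number of quantization levels:
L = 2^N = 2^12 = 4096

Step 2 — LSB step size:
delta = Vfs / L
      = 11.4 / 4096
      = 0.0027832 V

Levels = 4096; step size = 0.0027832 V


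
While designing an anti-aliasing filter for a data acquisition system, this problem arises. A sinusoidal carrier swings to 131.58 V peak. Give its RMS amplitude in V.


RMS voltage for a sinusoidal waveform:
V_rms = V_peak / sqrt(2)
      = 131.58 / 1.414214
      = 93.041 V

93.041 V


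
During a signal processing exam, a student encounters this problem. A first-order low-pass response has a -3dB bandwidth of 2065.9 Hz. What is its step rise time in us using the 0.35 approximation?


Rise time from bandwidth relationship:
tr = 0.35 / BW
   = 0.35 / 2065.9
   = 0.0001694176872 s
   = 169.4177 us

169.4177 us


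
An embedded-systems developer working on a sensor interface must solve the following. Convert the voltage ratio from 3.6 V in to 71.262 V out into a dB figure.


Voltage gain in dB:
G = 20 * log10(Vout / Vin)
  = 20 * log10(71.262 / 3.6)
  = 20 * log10(19.795)
  = 20 * 1.296556
  = 25.93 dB

25.93 dB


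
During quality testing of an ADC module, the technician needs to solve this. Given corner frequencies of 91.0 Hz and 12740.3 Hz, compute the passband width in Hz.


Bandwidth is the difference of -3dB frequencies:
BW = f_high - f_low
   = 12740.3 - 91.0
   = 12649.3 Hz

12649.3 Hz


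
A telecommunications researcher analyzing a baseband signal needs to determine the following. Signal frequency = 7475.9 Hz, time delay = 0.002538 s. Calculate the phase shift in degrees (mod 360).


Phase shift from frequency and time delay:
phi = 360 * f * t_delay
    = 360 * 7475.9 * 0.002538
    = 6830.58 degrees
    mod 360 = 350.58 degrees

350.58 degrees


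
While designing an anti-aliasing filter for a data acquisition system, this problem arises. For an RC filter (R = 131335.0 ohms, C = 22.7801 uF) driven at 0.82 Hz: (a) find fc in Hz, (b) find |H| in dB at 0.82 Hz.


Step 1 — cutoff frequency:
fc = 1 / (2*pi*R*C)
C = 22.7801 uF = 2.27801e-05 F
fc = 1 / (2*pi*131335.0*2.27801e-05)
   = 0.0531966 Hz

Step 2 — magnitude at f = 0.82 Hz:
|H(f)| = 1 / sqrt(1 + (f/fc)^2)
f/fc = 0.82 / 0.0531966 = 15.414519
|H| = 1 / sqrt(1 + 237.607396) = 0.0647378
|H|_dB = 20*log10(0.0647378) = -23.78 dB

fc = 0.0531966 Hz; |H(0.82 Hz)| = -23.78 dB


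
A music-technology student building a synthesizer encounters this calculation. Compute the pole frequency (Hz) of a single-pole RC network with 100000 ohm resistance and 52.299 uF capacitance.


Cutoff frequency of a first-order RC filter:
fc = 1 / (2 * pi * R * C)
C = 52.299 uF = 5.2299e-05 F
fc = 1 / (2 * pi * 100000 * 5.2299e-05)
   = 1 / 32.860430838019
   = 0.030432 Hz

0.030432 Hz


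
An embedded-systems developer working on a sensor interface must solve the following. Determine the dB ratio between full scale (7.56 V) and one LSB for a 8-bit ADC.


Dynamic range from full-scale to LSB:
V_min = V_max / 2^bits = 7.56 / 2^8
DR = 20 * log10(V_max / V_min)
   = 20 * log10(2^8)
   = 20 * 8 * log10(2)
   = 48.16 dB

48.16 dB


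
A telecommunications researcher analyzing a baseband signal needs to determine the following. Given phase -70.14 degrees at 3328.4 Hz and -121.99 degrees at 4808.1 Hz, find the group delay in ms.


Group delay from phase difference:
tau = -d(phi)/d(omega)
d(phi) = -51.85 deg = -0.904953 rad
d(omega) = 2*pi*(4808.1 - 3328.4) = 9297.2293 rad/s
tau = -(-0.904953) / 9297.2293
    = 0.0973 ms

0.0973 ms


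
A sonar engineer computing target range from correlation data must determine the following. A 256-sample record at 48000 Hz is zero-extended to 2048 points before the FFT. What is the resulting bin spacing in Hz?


Frequency resolution after zero-padding:
N_padded = 256 * 8 = 2048
df = fs / N_padded
   = 48000 / 2048
   = 23.4375 Hz

23.4375 Hz


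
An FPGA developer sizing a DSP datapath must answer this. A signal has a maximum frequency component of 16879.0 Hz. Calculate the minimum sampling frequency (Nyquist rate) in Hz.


The Nyquist rate is twice the maximum frequency component.
fs_min = 2 * fmax
      = 2 * 16879.0
      = 33758.0 Hz

33758.0


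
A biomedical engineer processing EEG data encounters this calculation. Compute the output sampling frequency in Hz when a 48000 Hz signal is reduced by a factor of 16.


Decimation reduces the sample rate:
fs_out = fs_in / M
       = 48000 / 16
       = 3000.0 Hz

3000.0 Hz


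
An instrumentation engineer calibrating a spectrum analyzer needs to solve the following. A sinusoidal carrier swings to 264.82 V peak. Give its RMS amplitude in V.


RMS voltage for a sinusoidal waveform:
V_rms = V_peak / sqrt(2)
      = 264.82 / 1.414214
      = 187.256 V

187.256 V


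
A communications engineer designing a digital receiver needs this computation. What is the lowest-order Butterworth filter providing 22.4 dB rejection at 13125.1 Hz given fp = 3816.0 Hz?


Butterworth filter order formula:
n = log10(10^(A/10) - 1) / (2 * log10(f_stop/f_pass))
10^(22.4/10) - 1 = 172.7801
f_stop/f_pass = 13125.1 / 3816.0 = 3.4395
n = 2.0853 -> ceil = 3

3


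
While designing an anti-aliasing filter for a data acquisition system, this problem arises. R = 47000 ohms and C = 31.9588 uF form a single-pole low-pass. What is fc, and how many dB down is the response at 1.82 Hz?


Step 1 — cutoff frequency:
fc = 1 / (2*pi*R*C)
C = 31.9588 uF = 3.19588e-05 F
fc = 1 / (2*pi*47000*3.19588e-05)
   = 0.105958 Hz

Step 2 — magnitude at f = 1.82 Hz:
|H(f)| = 1 / sqrt(1 + (f/fc)^2)
f/fc = 1.82 / 0.105958 = 17.176617
|H| = 1 / sqrt(1 + 295.036172) = 0.0581203
|H|_dB = 20*log10(0.0581203) = -24.71 dB

fc = 0.105958 Hz; |H(1.82 Hz)| = -24.71 dB


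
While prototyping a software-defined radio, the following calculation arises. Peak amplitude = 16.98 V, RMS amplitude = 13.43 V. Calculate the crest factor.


Crest factor is the ratio of peak to RMS:
CF = V_peak / V_rms
   = 16.98 / 13.43
   = 1.2643

1.2643


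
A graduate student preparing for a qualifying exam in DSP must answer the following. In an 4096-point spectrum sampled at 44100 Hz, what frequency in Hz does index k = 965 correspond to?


Frequency of DFT bin k:
f_k = k * fs / N
    = 965 * 44100 / 4096
    = 42556500 / 4096
    = 10389.771 Hz

10389.771 Hz


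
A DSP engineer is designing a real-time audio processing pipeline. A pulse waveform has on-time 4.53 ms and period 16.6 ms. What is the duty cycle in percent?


Duty cycle as a percentage:
DC = (t_on / T) * 100
   = (4.53 / 16.6) * 100
   = 0.272892 * 100
   = 27.29 %

27.29 %


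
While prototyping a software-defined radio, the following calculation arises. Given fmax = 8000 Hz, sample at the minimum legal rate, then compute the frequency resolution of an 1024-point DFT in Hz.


Step 1 — Nyquist sampling rate:
fs = 2 * fmax = 2 * 8000 = 16000 Hz

Step 2 — DFT bin spacing:
df = fs / N = 16000 / 1024 = 15.625 Hz

15.625 Hz


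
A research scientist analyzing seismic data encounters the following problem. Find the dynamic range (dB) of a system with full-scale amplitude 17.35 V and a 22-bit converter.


Dynamic range from full-scale to LSB:
V_min = V_max / 2^bits = 17.35 / 2^22
DR = 20 * log10(V_max / V_min)
   = 20 * log10(2^22)
   = 20 * 22 * log10(2)
   = 132.45 dB

132.45 dB


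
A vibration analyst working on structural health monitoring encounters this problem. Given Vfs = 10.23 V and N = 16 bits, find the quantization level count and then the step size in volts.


Step 1 — number of quantization levels:
L = 2^N = 2^16 = 65536

Step 2 — LSB step size:
delta = Vfs / L
      = 10.23 / 65536
      = 0.0001561 V

Levels = 65536; step size = 0.0001561 V


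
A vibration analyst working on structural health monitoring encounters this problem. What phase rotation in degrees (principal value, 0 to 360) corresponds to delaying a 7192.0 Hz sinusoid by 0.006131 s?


Phase shift from frequency and time delay:
phi = 360 * f * t_delay
    = 360 * 7192.0 * 0.006131
    = 15873.89 degrees
    mod 360 = 33.89 degrees

33.89 degrees


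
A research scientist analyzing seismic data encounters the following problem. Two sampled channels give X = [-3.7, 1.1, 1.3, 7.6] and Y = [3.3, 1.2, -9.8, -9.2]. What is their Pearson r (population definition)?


Pearson correlation coefficient (population):
r = cov(X,Y) / (std(X) * std(Y))
Mean X = 1.575, Mean Y = -3.625
Cov(X,Y) = -17.678125
Std(X) = 4.013337, Std(Y) = 5.925527
r = -0.7434

-0.7434


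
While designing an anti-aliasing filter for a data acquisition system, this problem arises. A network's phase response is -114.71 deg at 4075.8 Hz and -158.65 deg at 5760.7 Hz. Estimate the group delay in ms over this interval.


Group delay from phase difference:
tau = -d(phi)/d(omega)
d(phi) = -43.94 deg = -0.766898 rad
d(omega) = 2*pi*(5760.7 - 4075.8) = 10586.5389 rad/s
tau = -(-0.766898) / 10586.5389
    = 0.0724 ms

0.0724 ms


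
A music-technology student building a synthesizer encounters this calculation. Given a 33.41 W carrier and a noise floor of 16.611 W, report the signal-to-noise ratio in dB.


SNR in decibels:
SNR = 10 * log10(Ps / Pn)
    = 10 * log10(33.41 / 16.611)
    = 10 * log10(2.0113)
    = 10 * 0.3035
    = 3.03 dB

3.03 dB


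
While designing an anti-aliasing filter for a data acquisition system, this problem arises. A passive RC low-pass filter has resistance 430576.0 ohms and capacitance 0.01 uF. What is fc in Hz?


Cutoff frequency of a first-order RC filter:
fc = 1 / (2 * pi * R * C)
C = 0.01 uF = 1e-08 F
fc = 1 / (2 * pi * 430576.0 * 1e-08)
   = 1 / 0.027053887968242
   = 36.963264 Hz

36.963264 Hz


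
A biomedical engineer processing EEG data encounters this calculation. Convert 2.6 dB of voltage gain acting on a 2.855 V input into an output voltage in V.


Output voltage from dB gain:
V_out = V_in * 10^(gain_dB / 20)
      = 2.855 * 10^(2.6 / 20)
      = 2.855 * 1.348963
      = 3.8513 V

3.8513 V


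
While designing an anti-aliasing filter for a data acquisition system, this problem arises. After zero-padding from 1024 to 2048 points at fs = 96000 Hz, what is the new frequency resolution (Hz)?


Frequency resolution after zero-padding:
N_padded = 1024 * 2 = 2048
df = fs / N_padded
   = 96000 / 2048
   = 46.875 Hz

46.875 Hz


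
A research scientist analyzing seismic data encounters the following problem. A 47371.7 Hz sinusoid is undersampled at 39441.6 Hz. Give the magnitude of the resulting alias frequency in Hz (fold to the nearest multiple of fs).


Compute the nearest integer multiple of fs to the signal:
n = round(47371.7 / 39441.6) = 1
f_alias = |47371.7 - 1 * 39441.6|
        = |47371.7 - 39441.6|
        = 7930.1 Hz

7930.1


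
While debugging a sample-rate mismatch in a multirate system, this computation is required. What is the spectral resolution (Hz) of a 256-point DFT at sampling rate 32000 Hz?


DFT frequency resolution:
df = fs / N
   = 32000 / 256
   = 125.0 Hz

125.0 Hz


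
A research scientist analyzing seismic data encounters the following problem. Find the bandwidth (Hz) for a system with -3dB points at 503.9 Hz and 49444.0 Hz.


Bandwidth is the difference of -3dB frequencies:
BW = f_high - f_low
   = 49444.0 - 503.9
   = 48940.1 Hz

48940.1 Hz


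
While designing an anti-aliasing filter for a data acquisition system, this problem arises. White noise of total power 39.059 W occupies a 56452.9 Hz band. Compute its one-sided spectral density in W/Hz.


Power spectral density:
PSD = P / BW
    = 39.059 / 56452.9
    = 0.00069189 W/Hz

0.00069189 W/Hz


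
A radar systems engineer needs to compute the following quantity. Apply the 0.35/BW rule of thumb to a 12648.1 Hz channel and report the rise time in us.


Rise time from bandwidth relationship:
tr = 0.35 / BW
   = 0.35 / 12648.1
   = 2.767214048e-05 s
   = 27.6721 us

27.6721 us


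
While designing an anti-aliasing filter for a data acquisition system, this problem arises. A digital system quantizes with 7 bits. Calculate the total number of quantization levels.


Number of quantization levels = 2^N
= 2^7
= 128

128


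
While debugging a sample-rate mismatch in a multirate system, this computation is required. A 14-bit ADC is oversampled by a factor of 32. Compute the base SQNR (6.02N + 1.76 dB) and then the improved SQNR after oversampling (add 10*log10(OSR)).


Step 1 — baseline SQNR at Nyquist:
SQNR_base = 6.02*N + 1.76
          = 6.02*14 + 1.76
          = 86.04 dB

Step 2 — oversampling processing gain:
G = 10*log10(OSR) = 10*log10(32) = 15.05 dB

Step 3 — total:
SQNR_total = 86.04 + 15.05 = 101.09 dB

Base SQNR = 86.04 dB; oversampled SQNR = 101.09 dB


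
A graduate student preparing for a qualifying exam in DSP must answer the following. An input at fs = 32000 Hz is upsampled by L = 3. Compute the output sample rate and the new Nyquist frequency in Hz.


Step 1 — output sample rate after interpolation by L:
fs_out = L * fs_in = 3 * 32000 = 96000 Hz

Step 2 — Nyquist frequency of the output stream:
f_Nyq = fs_out / 2 = 96000 / 2 = 48000.0 Hz

fs_out = 96000 Hz; f_Nyquist = 48000.0 Hz


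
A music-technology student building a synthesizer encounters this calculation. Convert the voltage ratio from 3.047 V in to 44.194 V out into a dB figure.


Voltage gain in dB:
G = 20 * log10(Vout / Vin)
  = 20 * log10(44.194 / 3.047)
  = 20 * log10(14.504102)
  = 20 * 1.161491
  = 23.23 dB

23.23 dB


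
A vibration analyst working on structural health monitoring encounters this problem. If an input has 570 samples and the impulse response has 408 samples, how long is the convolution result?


Linear convolution output length:
L = N + M - 1
  = 570 + 408 - 1
  = 977 samples

977


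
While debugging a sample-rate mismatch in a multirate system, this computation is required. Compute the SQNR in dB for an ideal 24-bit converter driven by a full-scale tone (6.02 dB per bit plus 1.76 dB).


Theoretical SNR for a full-scale sinusoid:
SNR = 6.02 * N + 1.76
    = 6.02 * 24 + 1.76
    = 144.48 + 1.76
    = 146.24 dB

146.24 dB


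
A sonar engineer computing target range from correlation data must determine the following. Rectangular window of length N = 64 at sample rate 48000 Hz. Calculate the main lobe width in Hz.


Main lobe width for a rectangular window:
Width = 2 * fs / N
      = 2 * 48000 / 64
      = 96000 / 64
      = 1500.0 Hz

1500.0 Hz


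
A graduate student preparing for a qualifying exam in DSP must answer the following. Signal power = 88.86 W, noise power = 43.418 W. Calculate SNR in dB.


SNR in decibels:
SNR = 10 * log10(Ps / Pn)
    = 10 * log10(88.86 / 43.418)
    = 10 * log10(2.0466)
    = 10 * 0.311
    = 3.11 dB

3.11 dB


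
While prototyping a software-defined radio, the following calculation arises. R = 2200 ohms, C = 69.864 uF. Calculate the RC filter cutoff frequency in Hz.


Cutoff frequency of a first-order RC filter:
fc = 1 / (2 * pi * R * C)
C = 69.864 uF = 6.9864e-05 F
fc = 1 / (2 * pi * 2200 * 6.9864e-05)
   = 1 / 0.96573060826175
   = 1.035485 Hz

1.035485 Hz


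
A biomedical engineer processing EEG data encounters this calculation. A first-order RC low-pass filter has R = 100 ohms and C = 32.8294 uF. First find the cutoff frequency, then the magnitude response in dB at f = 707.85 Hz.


Step 1 — cutoff frequency:
fc = 1 / (2*pi*R*C)
C = 32.8294 uF = 3.28294e-05 F
fc = 1 / (2*pi*100*3.28294e-05)
   = 48.4794 Hz

Step 2 — magnitude at f = 707.85 Hz:
|H(f)| = 1 / sqrt(1 + (f/fc)^2)
f/fc = 707.85 / 48.4794 = 14.601047
|H| = 1 / sqrt(1 + 213.190573) = 0.0683282
|H|_dB = 20*log10(0.0683282) = -23.31 dB

fc = 48.4794 Hz; |H(707.85 Hz)| = -23.31 dB


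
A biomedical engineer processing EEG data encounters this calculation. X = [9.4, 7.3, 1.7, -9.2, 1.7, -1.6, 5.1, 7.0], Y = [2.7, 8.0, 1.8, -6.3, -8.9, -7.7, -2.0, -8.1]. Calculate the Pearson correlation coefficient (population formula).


Pearson correlation coefficient (population):
r = cov(X,Y) / (std(X) * std(Y))
Mean X = 2.675, Mean Y = -2.5625
Cov(X,Y) = 16.240938
Std(X) = 5.616883, Std(Y) = 5.80731
r = 0.4979

0.4979


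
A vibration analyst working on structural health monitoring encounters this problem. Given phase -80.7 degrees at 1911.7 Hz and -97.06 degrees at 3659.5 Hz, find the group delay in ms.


Group delay from phase difference:
tau = -d(phi)/d(omega)
d(phi) = -16.36 deg = -0.285536 rad
d(omega) = 2*pi*(3659.5 - 1911.7) = 10981.7513 rad/s
tau = -(-0.285536) / 10981.7513
    = 0.026 ms

0.026 ms


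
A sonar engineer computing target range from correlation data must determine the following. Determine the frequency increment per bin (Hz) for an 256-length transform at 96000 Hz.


DFT frequency resolution:
df = fs / N
   = 96000 / 256
   = 375.0 Hz

375.0 Hz


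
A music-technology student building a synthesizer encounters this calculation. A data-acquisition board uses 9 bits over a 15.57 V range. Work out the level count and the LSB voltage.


Step 1 — number of quantization levels:
L = 2^N = 2^9 = 512

Step 2 — LSB step size:
delta = Vfs / L
      = 15.57 / 512
      = 0.03041016 V

Levels = 512; step size = 0.03041016 V


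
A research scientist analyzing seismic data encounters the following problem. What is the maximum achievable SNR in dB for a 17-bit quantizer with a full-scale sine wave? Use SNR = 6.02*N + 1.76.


Theoretical SNR for a full-scale sinusoid:
SNR = 6.02 * N + 1.76
    = 6.02 * 17 + 1.76
    = 102.34 + 1.76
    = 104.1 dB

104.1 dB


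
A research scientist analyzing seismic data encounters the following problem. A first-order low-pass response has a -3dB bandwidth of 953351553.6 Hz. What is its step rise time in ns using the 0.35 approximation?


Rise time from bandwidth relationship:
tr = 0.35 / BW
   = 0.35 / 953351553.6
   = 3.671258506e-10 s
   = 0.3671 ns

0.3671 ns


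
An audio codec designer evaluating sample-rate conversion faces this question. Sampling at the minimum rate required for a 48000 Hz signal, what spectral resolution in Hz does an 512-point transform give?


Step 1 — Nyquist sampling rate:
fs = 2 * fmax = 2 * 48000 = 96000 Hz

Step 2 — DFT bin spacing:
df = fs / N = 96000 / 512 = 187.5 Hz

187.5 Hz


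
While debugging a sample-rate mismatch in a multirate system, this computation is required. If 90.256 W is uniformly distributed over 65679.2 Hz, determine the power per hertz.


Power spectral density:
PSD = P / BW
    = 90.256 / 65679.2
    = 0.00137419 W/Hz

0.00137419 W/Hz


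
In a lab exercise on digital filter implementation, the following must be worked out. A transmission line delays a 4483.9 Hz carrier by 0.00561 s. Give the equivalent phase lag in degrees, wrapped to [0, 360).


Phase shift from frequency and time delay:
phi = 360 * f * t_delay
    = 360 * 4483.9 * 0.00561
    = 9055.68 degrees
    mod 360 = 55.68 degrees

55.68 degrees


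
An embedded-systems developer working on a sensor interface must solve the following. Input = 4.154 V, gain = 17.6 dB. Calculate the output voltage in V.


Output voltage from dB gain:
V_out = V_in * 10^(gain_dB / 20)
      = 4.154 * 10^(17.6 / 20)
      = 4.154 * 7.585776
      = 31.5113 V

31.5113 V


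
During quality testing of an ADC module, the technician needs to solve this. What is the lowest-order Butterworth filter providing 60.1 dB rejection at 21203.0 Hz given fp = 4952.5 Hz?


Butterworth filter order formula:
n = log10(10^(A/10) - 1) / (2 * log10(f_stop/f_pass))
10^(60.1/10) - 1 = 1023291.9923
f_stop/f_pass = 21203.0 / 4952.5 = 4.2813
n = 4.758 -> ceil = 5

5


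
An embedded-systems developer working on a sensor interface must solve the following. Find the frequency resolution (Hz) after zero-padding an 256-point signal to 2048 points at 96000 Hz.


Frequency resolution after zero-padding:
N_padded = 256 * 8 = 2048
df = fs / N_padded
   = 96000 / 2048
   = 46.875 Hz

46.875 Hz


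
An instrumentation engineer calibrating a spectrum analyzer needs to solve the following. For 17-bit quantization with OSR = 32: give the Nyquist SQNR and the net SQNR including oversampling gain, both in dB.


Step 1 — baseline SQNR at Nyquist:
SQNR_base = 6.02*N + 1.76
          = 6.02*17 + 1.76
          = 104.1 dB

Step 2 — oversampling processing gain:
G = 10*log10(OSR) = 10*log10(32) = 15.05 dB

Step 3 — total:
SQNR_total = 104.1 + 15.05 = 119.15 dB

Base SQNR = 104.1 dB; oversampled SQNR = 119.15 dB


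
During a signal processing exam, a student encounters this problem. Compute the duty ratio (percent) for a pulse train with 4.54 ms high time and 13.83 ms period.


Duty cycle as a percentage:
DC = (t_on / T) * 100
   = (4.54 / 13.83) * 100
   = 0.328272 * 100
   = 32.83 %

32.83 %


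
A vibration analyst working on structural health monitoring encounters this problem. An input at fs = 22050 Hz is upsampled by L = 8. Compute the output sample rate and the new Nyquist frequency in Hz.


Step 1 — output sample rate after interpolation by L:
fs_out = L * fs_in = 8 * 22050 = 176400 Hz

Step 2 — Nyquist frequency of the output stream:
f_Nyq = fs_out / 2 = 176400 / 2 = 88200.0 Hz

fs_out = 176400 Hz; f_Nyquist = 88200.0 Hz


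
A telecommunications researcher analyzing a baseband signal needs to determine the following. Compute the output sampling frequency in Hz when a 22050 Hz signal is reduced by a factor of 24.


Decimation reduces the sample rate:
fs_out = fs_in / M
       = 22050 / 24
       = 918.75 Hz

918.75 Hz


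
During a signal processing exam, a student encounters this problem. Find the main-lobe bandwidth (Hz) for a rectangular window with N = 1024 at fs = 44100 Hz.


Main lobe width for a rectangular window:
Width = 2 * fs / N
      = 2 * 44100 / 1024
      = 88200 / 1024
      = 86.133 Hz

86.133 Hz


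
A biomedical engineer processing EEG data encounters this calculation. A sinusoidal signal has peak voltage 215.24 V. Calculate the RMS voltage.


RMS voltage for a sinusoidal waveform:
V_rms = V_peak / sqrt(2)
      = 215.24 / 1.414214
      = 152.198 V

152.198 V


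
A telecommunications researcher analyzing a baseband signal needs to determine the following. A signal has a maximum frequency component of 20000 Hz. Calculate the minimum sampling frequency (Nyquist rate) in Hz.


The Nyquist rate is twice the maximum frequency component.
fs_min = 2 * fmax
      = 2 * 20000
      = 40000 Hz

40000


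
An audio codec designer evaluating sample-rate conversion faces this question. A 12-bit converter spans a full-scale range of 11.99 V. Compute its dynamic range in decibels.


Dynamic range from full-scale to LSB:
V_min = V_max / 2^bits = 11.99 / 2^12
DR = 20 * log10(V_max / V_min)
   = 20 * log10(2^12)
   = 20 * 12 * log10(2)
   = 72.25 dB

72.25 dB


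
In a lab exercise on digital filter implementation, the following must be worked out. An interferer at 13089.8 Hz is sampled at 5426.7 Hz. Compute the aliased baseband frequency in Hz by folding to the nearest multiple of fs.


Compute the nearest integer multiple of fs to the signal:
n = round(13089.8 / 5426.7) = 2
f_alias = |13089.8 - 2 * 5426.7|
        = |13089.8 - 10853.4|
        = 2236.4 Hz

2236.4


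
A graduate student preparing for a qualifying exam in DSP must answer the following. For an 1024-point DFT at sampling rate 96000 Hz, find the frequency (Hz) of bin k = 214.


Frequency of DFT bin k:
f_k = k * fs / N
    = 214 * 96000 / 1024
    = 20544000 / 1024
    = 20062.5 Hz

20062.5 Hz


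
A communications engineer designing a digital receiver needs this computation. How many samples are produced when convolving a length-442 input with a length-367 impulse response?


Linear convolution output length:
L = N + M - 1
  = 442 + 367 - 1
  = 808 samples

808


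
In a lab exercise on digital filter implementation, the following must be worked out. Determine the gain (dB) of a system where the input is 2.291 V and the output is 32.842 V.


Voltage gain in dB:
G = 20 * log10(Vout / Vin)
  = 20 * log10(32.842 / 2.291)
  = 20 * log10(14.335225)
  = 20 * 1.156405
  = 23.13 dB

23.13 dB


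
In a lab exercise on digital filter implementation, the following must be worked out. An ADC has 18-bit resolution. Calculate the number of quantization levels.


Number of quantization levels = 2^N
= 2^18
= 262144

262144


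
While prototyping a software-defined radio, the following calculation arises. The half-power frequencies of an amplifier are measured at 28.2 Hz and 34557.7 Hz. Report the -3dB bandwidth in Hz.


Bandwidth is the difference of -3dB frequencies:
BW = f_high - f_low
   = 34557.7 - 28.2
   = 34529.5 Hz

34529.5 Hz


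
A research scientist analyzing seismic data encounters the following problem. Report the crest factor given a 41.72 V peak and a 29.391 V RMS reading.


Crest factor is the ratio of peak to RMS:
CF = V_peak / V_rms
   = 41.72 / 29.391
   = 1.4195

1.4195


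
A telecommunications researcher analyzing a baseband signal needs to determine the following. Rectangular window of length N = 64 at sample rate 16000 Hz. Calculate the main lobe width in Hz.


Main lobe width for a rectangular window:
Width = 2 * fs / N
      = 2 * 16000 / 64
      = 32000 / 64
      = 500.0 Hz

500.0 Hz


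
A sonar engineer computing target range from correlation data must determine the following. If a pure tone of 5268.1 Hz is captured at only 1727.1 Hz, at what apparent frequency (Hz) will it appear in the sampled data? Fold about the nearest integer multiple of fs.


Compute the nearest integer multiple of fs to the signal:
n = round(5268.1 / 1727.1) = 3
f_alias = |5268.1 - 3 * 1727.1|
        = |5268.1 - 5181.3|
        = 86.8 Hz

86.8


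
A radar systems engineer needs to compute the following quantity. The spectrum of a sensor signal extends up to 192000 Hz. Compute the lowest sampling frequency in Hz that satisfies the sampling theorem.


The Nyquist rate is twice the maximum frequency component.
fs_min = 2 * fmax
      = 2 * 192000
      = 384000 Hz

384000


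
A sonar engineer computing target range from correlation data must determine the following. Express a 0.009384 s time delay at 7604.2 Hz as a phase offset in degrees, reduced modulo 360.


Phase shift from frequency and time delay:
phi = 360 * f * t_delay
    = 360 * 7604.2 * 0.009384
    = 25688.81 degrees
    mod 360 = 128.81 degrees

128.81 degrees


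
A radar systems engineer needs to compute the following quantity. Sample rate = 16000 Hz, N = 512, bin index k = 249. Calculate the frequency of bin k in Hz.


Frequency of DFT bin k:
f_k = k * fs / N
    = 249 * 16000 / 512
    = 3984000 / 512
    = 7781.25 Hz

7781.25 Hz


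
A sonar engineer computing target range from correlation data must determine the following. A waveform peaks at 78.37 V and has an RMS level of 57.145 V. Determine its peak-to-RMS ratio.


Crest factor is the ratio of peak to RMS:
CF = V_peak / V_rms
   = 78.37 / 57.145
   = 1.3714

1.3714


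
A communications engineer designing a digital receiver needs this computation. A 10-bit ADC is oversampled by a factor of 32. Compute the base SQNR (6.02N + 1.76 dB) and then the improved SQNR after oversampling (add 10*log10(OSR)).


Step 1 — baseline SQNR at Nyquist:
SQNR_base = 6.02*N + 1.76
          = 6.02*10 + 1.76
          = 61.96 dB

Step 2 — oversampling processing gain:
G = 10*log10(OSR) = 10*log10(32) = 15.05 dB

Step 3 — total:
SQNR_total = 61.96 + 15.05 = 77.01 dB

Base SQNR = 61.96 dB; oversampled SQNR = 77.01 dB


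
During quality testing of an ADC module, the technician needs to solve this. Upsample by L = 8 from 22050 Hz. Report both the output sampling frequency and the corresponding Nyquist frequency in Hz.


Step 1 — output sample rate after interpolation by L:
fs_out = L * fs_in = 8 * 22050 = 176400 Hz

Step 2 — Nyquist frequency of the output stream:
f_Nyq = fs_out / 2 = 176400 / 2 = 88200.0 Hz

fs_out = 176400 Hz; f_Nyquist = 88200.0 Hz


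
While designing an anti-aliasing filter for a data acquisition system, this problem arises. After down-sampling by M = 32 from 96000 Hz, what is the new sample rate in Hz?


Decimation reduces the sample rate:
fs_out = fs_in / M
       = 96000 / 32
       = 3000.0 Hz

3000.0 Hz


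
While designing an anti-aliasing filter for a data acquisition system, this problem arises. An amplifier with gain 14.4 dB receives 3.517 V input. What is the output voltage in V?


Output voltage from dB gain:
V_out = V_in * 10^(gain_dB / 20)
      = 3.517 * 10^(14.4 / 20)
      = 3.517 * 5.248075
      = 18.4575 V

18.4575 V


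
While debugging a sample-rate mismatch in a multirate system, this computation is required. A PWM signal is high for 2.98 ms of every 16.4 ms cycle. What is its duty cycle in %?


Duty cycle as a percentage:
DC = (t_on / T) * 100
   = (2.98 / 16.4) * 100
   = 0.181707 * 100
   = 18.17 %

18.17 %


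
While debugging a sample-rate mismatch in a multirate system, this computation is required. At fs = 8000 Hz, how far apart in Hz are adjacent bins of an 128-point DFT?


DFT frequency resolution:
df = fs / N
   = 8000 / 128
   = 62.5 Hz

62.5 Hz


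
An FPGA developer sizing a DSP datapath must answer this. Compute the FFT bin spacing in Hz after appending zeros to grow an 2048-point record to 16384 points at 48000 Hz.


Frequency resolution after zero-padding:
N_padded = 2048 * 8 = 16384
df = fs / N_padded
   = 48000 / 16384
   = 2.9297 Hz

2.9297 Hz


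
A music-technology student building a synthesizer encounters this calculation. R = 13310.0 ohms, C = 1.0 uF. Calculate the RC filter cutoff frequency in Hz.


Cutoff frequency of a first-order RC filter:
fc = 1 / (2 * pi * R * C)
C = 1.0 uF = 1e-06 F
fc = 1 / (2 * pi * 13310.0 * 1e-06)
   = 1 / 0.08362919643856
   = 11.957546 Hz

11.957546 Hz


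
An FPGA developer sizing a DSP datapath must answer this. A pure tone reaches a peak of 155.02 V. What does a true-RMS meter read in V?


RMS voltage for a sinusoidal waveform:
V_rms = V_peak / sqrt(2)
      = 155.02 / 1.414214
      = 109.616 V

109.616 V


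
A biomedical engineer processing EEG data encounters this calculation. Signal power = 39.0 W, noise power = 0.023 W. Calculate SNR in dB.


SNR in decibels:
SNR = 10 * log10(Ps / Pn)
    = 10 * log10(39.0 / 0.023)
    = 10 * log10(1695.6522)
    = 10 * 3.2293
    = 32.29 dB

32.29 dB


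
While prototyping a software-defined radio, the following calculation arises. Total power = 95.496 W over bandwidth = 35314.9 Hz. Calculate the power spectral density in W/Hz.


Power spectral density:
PSD = P / BW
    = 95.496 / 35314.9
    = 0.00270413 W/Hz

0.00270413 W/Hz


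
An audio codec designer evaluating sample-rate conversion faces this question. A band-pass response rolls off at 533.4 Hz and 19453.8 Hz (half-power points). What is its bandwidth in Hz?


Bandwidth is the difference of -3dB frequencies:
BW = f_high - f_low
   = 19453.8 - 533.4
   = 18920.4 Hz

18920.4 Hz


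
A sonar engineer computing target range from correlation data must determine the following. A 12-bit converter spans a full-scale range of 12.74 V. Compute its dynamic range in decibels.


Dynamic range from full-scale to LSB:
V_min = V_max / 2^bits = 12.74 / 2^12
DR = 20 * log10(V_max / V_min)
   = 20 * log10(2^12)
   = 20 * 12 * log10(2)
   = 72.25 dB

72.25 dB


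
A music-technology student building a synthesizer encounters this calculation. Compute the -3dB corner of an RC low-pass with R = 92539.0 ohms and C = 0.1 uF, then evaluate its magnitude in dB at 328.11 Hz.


Step 1 — cutoff frequency:
fc = 1 / (2*pi*R*C)
C = 0.1 uF = 1e-07 F
fc = 1 / (2*pi*92539.0*1e-07)
   = 17.1987 Hz

Step 2 — magnitude at f = 328.11 Hz:
|H(f)| = 1 / sqrt(1 + (f/fc)^2)
f/fc = 328.11 / 17.1987 = 19.077605
|H| = 1 / sqrt(1 + 363.955013) = 0.0523456
|H|_dB = 20*log10(0.0523456) = -25.62 dB

fc = 17.1987 Hz; |H(328.11 Hz)| = -25.62 dB


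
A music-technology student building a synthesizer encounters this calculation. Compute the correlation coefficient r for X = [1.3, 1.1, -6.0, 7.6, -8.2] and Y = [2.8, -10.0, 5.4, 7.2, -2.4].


Pearson correlation coefficient (population):
r = cov(X,Y) / (std(X) * std(Y))
Mean X = -0.84, Mean Y = 0.6
Cov(X,Y) = 7.432
Std(X) = 5.663427, Std(Y) = 6.20967
r = 0.2113

0.2113


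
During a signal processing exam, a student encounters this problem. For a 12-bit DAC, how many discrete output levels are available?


Number of quantization levels = 2^N
= 2^12
= 4096

4096


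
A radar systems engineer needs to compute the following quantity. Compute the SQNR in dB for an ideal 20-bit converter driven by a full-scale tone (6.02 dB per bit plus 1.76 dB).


Theoretical SNR for a full-scale sinusoid:
SNR = 6.02 * N + 1.76
    = 6.02 * 20 + 1.76
    = 120.4 + 1.76
    = 122.16 dB

122.16 dB


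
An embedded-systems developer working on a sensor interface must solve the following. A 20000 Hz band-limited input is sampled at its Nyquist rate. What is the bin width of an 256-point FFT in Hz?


Step 1 — Nyquist sampling rate:
fs = 2 * fmax = 2 * 20000 = 40000 Hz

Step 2 — DFT bin spacing:
df = fs / N = 40000 / 256 = 156.25 Hz

156.25 Hz


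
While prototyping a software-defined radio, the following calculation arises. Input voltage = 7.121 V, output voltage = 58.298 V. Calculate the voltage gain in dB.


Voltage gain in dB:
G = 20 * log10(Vout / Vin)
  = 20 * log10(58.298 / 7.121)
  = 20 * log10(8.186772)
  = 20 * 0.913113
  = 18.26 dB

18.26 dB


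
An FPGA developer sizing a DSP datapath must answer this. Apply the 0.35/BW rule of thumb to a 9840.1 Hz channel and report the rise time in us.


Rise time from bandwidth relationship:
tr = 0.35 / BW
   = 0.35 / 9840.1
   = 3.556874422e-05 s
   = 35.5687 us

35.5687 us


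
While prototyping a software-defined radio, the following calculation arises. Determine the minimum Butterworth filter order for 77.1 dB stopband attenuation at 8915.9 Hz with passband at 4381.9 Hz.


Butterworth filter order formula:
n = log10(10^(A/10) - 1) / (2 * log10(f_stop/f_pass))
10^(77.1/10) - 1 = 51286137.3991
f_stop/f_pass = 8915.9 / 4381.9 = 2.0347
n = 12.4958 -> ceil = 13

13


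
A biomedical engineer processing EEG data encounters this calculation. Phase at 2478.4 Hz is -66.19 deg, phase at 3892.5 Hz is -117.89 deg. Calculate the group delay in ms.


Group delay from phase difference:
tau = -d(phi)/d(omega)
d(phi) = -51.7 deg = -0.902335 rad
d(omega) = 2*pi*(3892.5 - 2478.4) = 8885.0523 rad/s
tau = -(-0.902335) / 8885.0523
    = 0.1016 ms

0.1016 ms


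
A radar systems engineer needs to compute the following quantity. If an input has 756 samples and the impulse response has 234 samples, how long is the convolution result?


Linear convolution output length:
L = N + M - 1
  = 756 + 234 - 1
  = 989 samples

989


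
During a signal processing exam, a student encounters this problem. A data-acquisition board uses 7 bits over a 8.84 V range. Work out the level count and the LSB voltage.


Step 1 — number of quantization levels:
L = 2^N = 2^7 = 128

Step 2 — LSB step size:
delta = Vfs / L
      = 8.84 / 128
      = 0.0690625 V

Levels = 128; step size = 0.0690625 V
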